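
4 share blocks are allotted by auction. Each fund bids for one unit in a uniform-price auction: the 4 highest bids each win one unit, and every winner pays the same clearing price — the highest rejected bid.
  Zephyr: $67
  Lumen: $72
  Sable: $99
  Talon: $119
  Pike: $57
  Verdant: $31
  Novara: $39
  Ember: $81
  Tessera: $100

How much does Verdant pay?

Verdant pays $0

Bids ranked high→low: 119 (Talon), 100 (Tessera), 99 (Sable), 81 (Ember), 72 (Lumen), 67 (Zephyr), …
The 4 highest are Talon, Tessera, Sable, Ember.
First losing bid is Lumen's $72, which sets the uniform price.
Verdant does not win → pays $0.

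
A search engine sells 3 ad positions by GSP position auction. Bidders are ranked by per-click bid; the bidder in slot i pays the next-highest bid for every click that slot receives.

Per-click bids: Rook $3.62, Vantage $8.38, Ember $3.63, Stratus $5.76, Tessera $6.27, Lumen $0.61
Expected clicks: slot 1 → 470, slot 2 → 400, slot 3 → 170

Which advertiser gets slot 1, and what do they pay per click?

Vantage; $6.27 per click

Ranked by bid: $8.38 (Vantage) > $6.27 (Tessera) > $5.76 (Stratus) > $3.63 (Ember) > …
Slot 1 goes to the first-ranked bidder, Vantage, who pays the next bid down: $6.27/click.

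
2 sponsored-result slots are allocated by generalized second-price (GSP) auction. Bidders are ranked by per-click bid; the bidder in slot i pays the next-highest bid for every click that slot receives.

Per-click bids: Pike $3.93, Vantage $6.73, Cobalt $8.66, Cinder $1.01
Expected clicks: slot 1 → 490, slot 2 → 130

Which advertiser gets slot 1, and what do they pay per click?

Cobalt; $6.73 per click

Sorting advertisers: $8.66 (Cobalt) > $6.73 (Vantage) > $3.93 (Pike) > …
Slot 1 goes to the first-ranked bidder, Cobalt, who pays the next bid down: $6.73/click.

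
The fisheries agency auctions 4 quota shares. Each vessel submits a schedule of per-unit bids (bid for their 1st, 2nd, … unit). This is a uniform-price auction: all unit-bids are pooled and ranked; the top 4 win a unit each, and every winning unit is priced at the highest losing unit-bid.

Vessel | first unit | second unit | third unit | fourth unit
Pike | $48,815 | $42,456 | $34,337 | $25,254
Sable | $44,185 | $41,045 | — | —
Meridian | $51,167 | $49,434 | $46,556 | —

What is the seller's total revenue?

Pooled unit-bids ranked (top 4): 51,167 (Meridian-1), 49,434 (Meridian-2), 48,815 (Pike-1), 46,556 (Meridian-3)
The (k+1)-th unit-bid is $44,185.
Allocation: Meridian 3, Pike 1. Every unit priced at $44,185.
Revenue = 4 × 44,185 = $176,740.

Total revenue: $176,740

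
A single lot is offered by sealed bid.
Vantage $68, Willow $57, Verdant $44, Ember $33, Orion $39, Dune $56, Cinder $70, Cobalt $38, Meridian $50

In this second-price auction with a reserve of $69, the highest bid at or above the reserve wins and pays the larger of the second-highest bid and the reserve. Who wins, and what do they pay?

Sorting bids: 70 (Cinder) > 68 (Vantage) > 57 (Willow) > 56 (Dune) > 50 (Meridian) > 44 (Verdant) > …
Cinder has the top bid at or above the reserve ($70).
max(second-highest $68, reserve $69) = $69.

Cinder pays $69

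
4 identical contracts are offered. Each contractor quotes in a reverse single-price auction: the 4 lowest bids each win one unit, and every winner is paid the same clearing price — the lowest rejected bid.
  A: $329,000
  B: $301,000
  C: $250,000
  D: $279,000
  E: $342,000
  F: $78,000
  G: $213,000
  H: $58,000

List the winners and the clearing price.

H, F, G, C; each is paid $279,000

Sorting: 58,000 (H), 78,000 (F), 213,000 (G), 250,000 (C), 279,000 (D), 301,000 (B), …
Lowest 4: H, F, G, C.
Clearing price = lowest rejected bid = $279,000.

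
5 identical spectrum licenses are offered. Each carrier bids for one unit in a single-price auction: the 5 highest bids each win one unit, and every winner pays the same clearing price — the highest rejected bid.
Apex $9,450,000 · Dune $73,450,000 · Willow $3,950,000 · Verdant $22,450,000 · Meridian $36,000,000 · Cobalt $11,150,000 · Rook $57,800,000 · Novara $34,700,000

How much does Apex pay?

Apex pays $0

Sorting: 73,450,000 (Dune), 57,800,000 (Rook), 36,000,000 (Meridian), 34,700,000 (Novara), 22,450,000 (Verdant), 11,150,000 (Cobalt), 9,450,000 (Apex), …
The 5 highest are Dune, Rook, Meridian, Novara, Verdant.
Highest unsuccessful bid: $11,150,000 → clearing price.
Apex does not win → pays $0.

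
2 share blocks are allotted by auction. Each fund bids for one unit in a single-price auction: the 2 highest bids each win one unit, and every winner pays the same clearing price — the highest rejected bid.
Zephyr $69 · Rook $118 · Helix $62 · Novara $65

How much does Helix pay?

Ordering the bids: 118 (Rook), 69 (Zephyr), 65 (Novara), 62 (Helix)
Top 2: Rook, Zephyr.
Clearing price = highest rejected bid = $65.
Helix does not win → pays $0.

Helix pays $0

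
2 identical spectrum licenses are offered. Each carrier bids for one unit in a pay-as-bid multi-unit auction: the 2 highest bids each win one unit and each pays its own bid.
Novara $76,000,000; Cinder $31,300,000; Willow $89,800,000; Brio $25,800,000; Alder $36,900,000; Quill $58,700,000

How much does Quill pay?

Sorting: 89,800,000 (Willow), 76,000,000 (Novara), 58,700,000 (Quill), 36,900,000 (Alder), …
Top 2: Willow, Novara.
Quill does not win → $0.

Quill pays $0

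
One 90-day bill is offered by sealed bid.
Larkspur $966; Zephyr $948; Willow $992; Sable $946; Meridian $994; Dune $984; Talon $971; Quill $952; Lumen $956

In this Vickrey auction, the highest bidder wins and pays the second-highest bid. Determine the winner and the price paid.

Sorting bids: 994 (Meridian) > 992 (Willow) > 984 (Dune) > 971 (Talon) > 966 (Larkspur) > 956 (Lumen) > …
Meridian is highest; pays the second-highest bid, $992.

Meridian pays $992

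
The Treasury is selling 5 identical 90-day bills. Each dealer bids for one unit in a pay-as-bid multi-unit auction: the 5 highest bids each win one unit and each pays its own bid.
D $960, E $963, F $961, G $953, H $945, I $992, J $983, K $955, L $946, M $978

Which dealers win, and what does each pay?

Ordering the bids: 992 (I), 983 (J), 978 (M), 963 (E), 961 (F), 960 (D), 955 (K), …
Top 5: I, J, M, E, F.
Each winner pays its own bid: I $992, J $983, M $978, E $963, F $961.

I $992, J $983, M $978, E $963, F $961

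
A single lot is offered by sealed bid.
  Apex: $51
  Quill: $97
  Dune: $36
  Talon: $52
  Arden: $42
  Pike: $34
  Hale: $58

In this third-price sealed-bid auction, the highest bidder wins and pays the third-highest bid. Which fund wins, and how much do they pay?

Quill pays $52

Bids in order: 97 (Quill) > 58 (Hale) > 52 (Talon) > 51 (Apex) > 42 (Arden) > 36 (Dune) > …
Quill wins; payment is bid #3 in the ranking = $52.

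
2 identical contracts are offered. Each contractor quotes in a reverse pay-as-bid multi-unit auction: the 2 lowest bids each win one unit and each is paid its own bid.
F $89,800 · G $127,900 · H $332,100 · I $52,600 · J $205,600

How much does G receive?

G is paid $0

Bids ranked low→high: 52,600 (I), 89,800 (F), 127,900 (G), 205,600 (J), …
Lowest 2: I, F.
G does not win → $0.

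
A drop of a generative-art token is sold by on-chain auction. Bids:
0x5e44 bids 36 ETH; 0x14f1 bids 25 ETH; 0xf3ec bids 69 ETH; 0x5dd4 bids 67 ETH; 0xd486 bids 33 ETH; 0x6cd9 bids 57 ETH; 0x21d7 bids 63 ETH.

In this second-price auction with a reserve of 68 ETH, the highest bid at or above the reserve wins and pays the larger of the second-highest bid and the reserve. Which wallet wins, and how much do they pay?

0xf3ec pays 68 ETH

Second-price auction with a reserve of 68 ETH: the highest bid at or above the reserve wins and pays the larger of the second-highest bid and the reserve.
Bids in order: 69 (0xf3ec) > 67 (0x5dd4) > 63 (0x21d7) > 57 (0x6cd9) > 36 (0x5e44) > 33 (0xd486) > …
0xf3ec has the top bid at or above the reserve (69 ETH).
Second-highest bid 67 ETH is below the reserve 68 ETH, so the reserve binds → payment 68 ETH.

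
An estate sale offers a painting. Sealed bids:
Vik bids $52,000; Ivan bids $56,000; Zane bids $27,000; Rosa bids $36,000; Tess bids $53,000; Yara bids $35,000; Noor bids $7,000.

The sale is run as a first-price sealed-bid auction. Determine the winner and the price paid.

Sorting bids: 56,000 (Ivan) > 53,000 (Tess) > 52,000 (Vik) > 36,000 (Rosa) > 35,000 (Yara) > 27,000 (Zane) > …
Ivan is highest → pays own bid, $56,000.

Ivan pays $56,000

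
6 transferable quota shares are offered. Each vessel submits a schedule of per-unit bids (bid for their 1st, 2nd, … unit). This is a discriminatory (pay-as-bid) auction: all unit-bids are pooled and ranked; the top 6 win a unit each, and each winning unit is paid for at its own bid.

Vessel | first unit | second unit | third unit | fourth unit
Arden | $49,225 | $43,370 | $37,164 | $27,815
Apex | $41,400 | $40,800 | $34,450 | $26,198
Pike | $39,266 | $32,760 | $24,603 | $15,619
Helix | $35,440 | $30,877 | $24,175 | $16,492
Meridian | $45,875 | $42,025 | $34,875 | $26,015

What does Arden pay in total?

All unit-bids, highest first — top 6: 49,225 (Arden-1), 45,875 (Meridian-1), 43,370 (Arden-2), 42,025 (Meridian-2), 41,400 (Apex-1), 40,800 (Apex-2)
Next rejected bid: $39,266 (not a price — pay-as-bid).
Arden's winning unit-bids: 49,225 + 43,370 = $92,595.

Arden pays $92,595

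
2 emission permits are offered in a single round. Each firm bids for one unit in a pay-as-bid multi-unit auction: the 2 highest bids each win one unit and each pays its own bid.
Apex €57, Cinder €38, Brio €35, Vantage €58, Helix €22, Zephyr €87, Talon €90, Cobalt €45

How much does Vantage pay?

Bids ranked high→low: 90 (Talon), 87 (Zephyr), 58 (Vantage), 57 (Apex), …
The 2 highest are Talon, Zephyr.
Vantage does not win → €0.

Vantage pays €0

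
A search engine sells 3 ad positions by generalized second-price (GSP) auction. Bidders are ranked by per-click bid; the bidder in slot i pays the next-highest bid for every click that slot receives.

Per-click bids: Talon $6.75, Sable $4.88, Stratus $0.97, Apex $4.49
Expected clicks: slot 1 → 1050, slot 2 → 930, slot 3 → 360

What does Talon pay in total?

Ranked by bid: $6.75 (Talon) > $4.88 (Sable) > $4.49 (Apex) > $0.97 (Stratus)
Talon holds slot 1 → pays next bid $4.88 × 1050 clicks = $5124.00.

Talon pays $5124.00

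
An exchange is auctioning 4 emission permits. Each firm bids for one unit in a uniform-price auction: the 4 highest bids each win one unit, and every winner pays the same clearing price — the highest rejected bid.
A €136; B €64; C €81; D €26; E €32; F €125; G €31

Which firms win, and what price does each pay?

Ordering the bids: 136 (A), 125 (F), 81 (C), 64 (B), 32 (E), 31 (G), …
Winners (4 units): A, F, C, B.
First losing bid is E's €32, which sets the uniform price.

A, F, C, B; each pays €32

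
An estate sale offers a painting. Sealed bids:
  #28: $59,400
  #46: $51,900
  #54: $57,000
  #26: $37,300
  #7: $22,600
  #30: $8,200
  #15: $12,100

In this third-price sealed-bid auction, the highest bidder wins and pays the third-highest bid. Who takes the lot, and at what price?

#28 pays $51,900

Bids in order: 59,400 (#28) > 57,000 (#54) > 51,900 (#46) > 37,300 (#26) > 22,600 (#7) > 12,100 (#15) > …
#28 is highest; pays the third-highest bid, $51,900.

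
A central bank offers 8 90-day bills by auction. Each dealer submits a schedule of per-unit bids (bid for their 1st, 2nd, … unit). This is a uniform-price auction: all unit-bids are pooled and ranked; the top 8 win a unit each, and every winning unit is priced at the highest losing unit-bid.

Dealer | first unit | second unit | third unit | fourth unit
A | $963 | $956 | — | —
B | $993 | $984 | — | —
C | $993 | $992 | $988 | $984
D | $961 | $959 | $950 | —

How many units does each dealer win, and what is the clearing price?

Pooled unit-bids ranked (top 8): 993 (B-1), 993 (C-1), 992 (C-2), 988 (C-3), 984 (B-2), 984 (C-4), 963 (A-1), 961 (D-1)
The (k+1)-th unit-bid is $959.
Allocation: A 1, B 2, C 4, D 1.

A 1, B 2, C 4, D 1; clearing price $959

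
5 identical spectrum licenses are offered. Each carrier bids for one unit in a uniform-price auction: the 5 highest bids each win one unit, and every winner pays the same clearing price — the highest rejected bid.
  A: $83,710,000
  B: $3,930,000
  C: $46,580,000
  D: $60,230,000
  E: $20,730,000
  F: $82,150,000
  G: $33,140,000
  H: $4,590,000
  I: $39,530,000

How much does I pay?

Ordering the bids: 83,710,000 (A), 82,150,000 (F), 60,230,000 (D), 46,580,000 (C), 39,530,000 (I), 33,140,000 (G), 20,730,000 (E), …
Winners (5 units): A, F, D, C, I.
First losing bid is G's $33,140,000, which sets the uniform price.
I wins → pays $33,140,000.

I pays $33,140,000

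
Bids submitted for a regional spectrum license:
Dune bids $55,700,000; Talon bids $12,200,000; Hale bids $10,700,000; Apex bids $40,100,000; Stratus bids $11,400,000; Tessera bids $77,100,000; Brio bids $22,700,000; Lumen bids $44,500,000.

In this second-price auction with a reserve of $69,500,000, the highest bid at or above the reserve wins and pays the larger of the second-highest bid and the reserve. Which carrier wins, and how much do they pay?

Second-price auction with a reserve of $69,500,000: the highest bid at or above the reserve wins and pays the larger of the second-highest bid and the reserve.
Bids ranked: 77,100,000 (Tessera) > 55,700,000 (Dune) > 44,500,000 (Lumen) > 40,100,000 (Apex) > 22,700,000 (Brio) > 12,200,000 (Talon) > …
Tessera has the top bid at or above the reserve ($77,100,000).
Second-highest bid $55,700,000 is below the reserve $69,500,000, so the reserve binds → payment $69,500,000.

Tessera pays $69,500,000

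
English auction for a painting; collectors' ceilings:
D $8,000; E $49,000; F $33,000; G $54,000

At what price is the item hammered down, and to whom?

Sorting limits: 54,000 (G) > 49,000 (E) > 33,000 (F) > 8,000 (D)
E is the last rival to drop out, at $49,000; G remains and wins at that price.

G wins at $49,000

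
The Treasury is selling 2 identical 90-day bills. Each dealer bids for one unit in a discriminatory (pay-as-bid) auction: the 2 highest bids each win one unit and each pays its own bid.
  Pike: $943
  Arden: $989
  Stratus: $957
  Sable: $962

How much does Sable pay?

Sable pays $962

Bids ranked high→low: 989 (Arden), 962 (Sable), 957 (Stratus), 943 (Pike)
Winners (2 units): Arden, Sable.
Sable wins → own bid $962.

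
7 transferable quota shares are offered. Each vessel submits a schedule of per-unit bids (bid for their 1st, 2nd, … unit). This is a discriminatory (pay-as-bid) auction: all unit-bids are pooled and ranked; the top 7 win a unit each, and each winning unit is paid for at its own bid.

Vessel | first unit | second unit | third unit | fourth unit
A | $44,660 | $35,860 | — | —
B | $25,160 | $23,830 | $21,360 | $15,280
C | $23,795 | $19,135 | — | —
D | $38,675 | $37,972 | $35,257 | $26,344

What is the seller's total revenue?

Pooled unit-bids ranked (top 7): 44,660 (A-1), 38,675 (D-1), 37,972 (D-2), 35,860 (A-2), 35,257 (D-3), 26,344 (D-4), 25,160 (B-1)
Next rejected bid: $23,830 (not a price — pay-as-bid).
Each winning unit pays its own bid.
Revenue = 44,660 + 38,675 + 37,972 + 35,860 + 35,257 + 26,344 + 25,160 = $243,928.

Total revenue: $243,928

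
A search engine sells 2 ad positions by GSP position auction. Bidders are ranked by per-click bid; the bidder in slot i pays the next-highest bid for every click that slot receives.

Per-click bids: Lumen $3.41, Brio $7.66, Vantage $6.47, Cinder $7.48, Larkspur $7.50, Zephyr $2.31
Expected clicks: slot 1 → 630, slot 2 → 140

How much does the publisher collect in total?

Total revenue: $5772.20

Per-click bids in order: $7.66 (Brio) > $7.50 (Larkspur) > $7.48 (Cinder) > …
Slot 1: Brio pays $7.50 × 630 = $4725.00
Slot 2: Larkspur pays $7.48 × 140 = $1047.20
Total = $5772.20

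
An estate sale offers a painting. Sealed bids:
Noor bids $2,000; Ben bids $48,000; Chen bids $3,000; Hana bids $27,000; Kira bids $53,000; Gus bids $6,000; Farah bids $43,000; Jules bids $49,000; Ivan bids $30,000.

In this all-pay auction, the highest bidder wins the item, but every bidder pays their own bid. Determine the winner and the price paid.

All-pay auction: the highest bidder wins the item, but every bidder pays their own bid.
Sorting bids: 53,000 (Kira) > 49,000 (Jules) > 48,000 (Ben) > 43,000 (Farah) > 30,000 (Ivan) > 27,000 (Hana) > …
Kira is highest and takes the item; every bidder forfeits their bid.

Kira pays $53,000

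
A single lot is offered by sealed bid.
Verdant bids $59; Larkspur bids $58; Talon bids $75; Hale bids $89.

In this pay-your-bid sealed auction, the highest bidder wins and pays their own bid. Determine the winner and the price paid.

Pay-your-bid sealed auction: the highest bidder wins and pays their own bid.
Bids ranked: 89 (Hale) > 75 (Talon) > 59 (Verdant) > 58 (Larkspur)
Hale is highest → pays own bid, $89.

Hale pays $89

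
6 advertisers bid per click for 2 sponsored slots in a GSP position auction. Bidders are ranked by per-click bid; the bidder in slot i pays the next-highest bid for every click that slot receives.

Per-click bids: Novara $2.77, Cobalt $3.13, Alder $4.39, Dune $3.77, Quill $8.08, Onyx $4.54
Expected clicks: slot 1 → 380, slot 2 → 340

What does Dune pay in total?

Sorting advertisers: $8.08 (Quill) > $4.54 (Onyx) > $4.39 (Alder) > …
Dune ranks below slot 2 → no slot, pays nothing.

Dune pays $0.00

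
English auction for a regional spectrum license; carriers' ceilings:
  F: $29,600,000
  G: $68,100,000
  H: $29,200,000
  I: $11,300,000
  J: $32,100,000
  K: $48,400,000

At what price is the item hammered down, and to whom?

Open ascending-bid auction: the price rises until one bidder remains; the winner pays the price at which the last rival dropped out.
Limits ranked: 68,100,000 (G) > 48,400,000 (K) > 32,100,000 (J) > 29,600,000 (F) > 29,200,000 (H) > 11,300,000 (I)
Bidding ends when K exits at $48,400,000; G takes it.

G wins at $48,400,000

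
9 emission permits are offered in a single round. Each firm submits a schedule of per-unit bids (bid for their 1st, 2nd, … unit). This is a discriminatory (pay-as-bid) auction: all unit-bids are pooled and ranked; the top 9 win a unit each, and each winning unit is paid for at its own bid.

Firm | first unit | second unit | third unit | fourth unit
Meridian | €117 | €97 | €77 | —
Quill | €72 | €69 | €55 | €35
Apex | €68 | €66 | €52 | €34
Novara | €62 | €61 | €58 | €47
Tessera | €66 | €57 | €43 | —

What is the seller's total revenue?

Merging the schedules and taking the best 9: 117 (Meridian-1), 97 (Meridian-2), 77 (Meridian-3), 72 (Quill-1), 69 (Quill-2), 68 (Apex-1), 66 (Apex-2), 66 (Tessera-1), 62 (Novara-1)
Next rejected bid: €61 (not a price — pay-as-bid).
Each winning unit pays its own bid.
Revenue = 117 + 97 + 77 + 72 + 69 + 68 + 66 + 66 + 62 = €694.

Total revenue: €694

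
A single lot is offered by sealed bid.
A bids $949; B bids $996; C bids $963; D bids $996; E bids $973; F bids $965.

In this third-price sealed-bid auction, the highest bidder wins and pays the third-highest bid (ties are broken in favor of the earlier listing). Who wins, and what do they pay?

B pays $973

Rule: the highest bidder wins and pays the third-highest bid.
Bids in order: 996 (B) > 996 (D) > 973 (E) > 965 (F) > 963 (C) > 949 (A)
B and D tie at $996; tie-break gives it to B.
B is highest; pays the third-highest bid, $973.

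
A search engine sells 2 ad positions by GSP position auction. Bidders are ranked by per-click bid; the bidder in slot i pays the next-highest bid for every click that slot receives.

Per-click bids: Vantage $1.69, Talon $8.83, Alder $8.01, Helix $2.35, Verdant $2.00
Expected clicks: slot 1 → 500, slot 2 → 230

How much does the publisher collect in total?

Total revenue: $4545.50

Ranked by bid: $8.83 (Talon) > $8.01 (Alder) > $2.35 (Helix) > …
Slot 1: Talon pays $8.01 × 500 = $4005.00
Slot 2: Alder pays $2.35 × 230 = $540.50
Total = $4545.50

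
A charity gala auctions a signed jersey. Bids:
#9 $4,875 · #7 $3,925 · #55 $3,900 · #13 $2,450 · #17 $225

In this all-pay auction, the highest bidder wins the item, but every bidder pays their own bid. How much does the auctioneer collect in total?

Total revenue: $15,375

Bids ranked: 4,875 (#9) > 3,925 (#7) > 3,900 (#55) > 2,450 (#13) > 225 (#17)
#9 wins with the top bid; all bids are sunk regardless.
Every bidder forfeits their bid regardless of winning.
Revenue = 4,875 + 3,925 + 3,900 + 2,450 + 225 = $15,375.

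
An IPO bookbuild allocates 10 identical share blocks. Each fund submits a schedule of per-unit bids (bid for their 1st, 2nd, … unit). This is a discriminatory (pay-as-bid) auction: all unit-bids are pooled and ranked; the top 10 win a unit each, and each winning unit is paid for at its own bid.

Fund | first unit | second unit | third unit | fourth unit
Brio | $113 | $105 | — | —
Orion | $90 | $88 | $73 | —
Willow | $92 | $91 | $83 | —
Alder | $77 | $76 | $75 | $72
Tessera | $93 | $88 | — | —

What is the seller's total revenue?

Total revenue: $920

Merging the schedules and taking the best 10: 113 (Brio-1), 105 (Brio-2), 93 (Tessera-1), 92 (Willow-1), 91 (Willow-2), 90 (Orion-1), 88 (Orion-2), 88 (Tessera-2), 83 (Willow-3), 77 (Alder-1)
Next rejected bid: $76 (not a price — pay-as-bid).
Each winning unit pays its own bid.
Revenue = 113 + 105 + 93 + 92 + 91 + 90 + 88 + 88 + 83 + 77 = $920.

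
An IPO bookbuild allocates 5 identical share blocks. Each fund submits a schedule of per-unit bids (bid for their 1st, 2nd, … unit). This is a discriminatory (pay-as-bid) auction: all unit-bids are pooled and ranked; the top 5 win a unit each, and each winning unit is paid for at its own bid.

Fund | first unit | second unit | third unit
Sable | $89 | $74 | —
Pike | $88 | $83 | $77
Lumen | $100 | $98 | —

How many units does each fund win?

Lumen 2, Pike 2, Sable 1

Pooled unit-bids ranked (top 5): 100 (Lumen-1), 98 (Lumen-2), 89 (Sable-1), 88 (Pike-1), 83 (Pike-2)
Next rejected bid: $77 (not a price — pay-as-bid).
Allocation: Lumen 2, Pike 2, Sable 1.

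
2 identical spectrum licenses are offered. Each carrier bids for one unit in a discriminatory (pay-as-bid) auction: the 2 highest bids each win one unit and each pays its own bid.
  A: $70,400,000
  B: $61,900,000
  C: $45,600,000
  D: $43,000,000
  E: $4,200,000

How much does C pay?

Bids ranked high→low: 70,400,000 (A), 61,900,000 (B), 45,600,000 (C), 43,000,000 (D), …
The 2 highest are A, B.
C does not win → $0.

C pays $0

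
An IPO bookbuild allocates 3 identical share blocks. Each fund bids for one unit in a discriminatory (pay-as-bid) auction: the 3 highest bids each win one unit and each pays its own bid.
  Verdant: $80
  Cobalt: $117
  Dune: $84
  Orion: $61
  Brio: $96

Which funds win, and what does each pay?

Cobalt $117, Brio $96, Dune $84

Sorting: 117 (Cobalt), 96 (Brio), 84 (Dune), 80 (Verdant), 61 (Orion)
Top 3: Cobalt, Brio, Dune.
Each winner pays its own bid: Cobalt $117, Brio $96, Dune $84.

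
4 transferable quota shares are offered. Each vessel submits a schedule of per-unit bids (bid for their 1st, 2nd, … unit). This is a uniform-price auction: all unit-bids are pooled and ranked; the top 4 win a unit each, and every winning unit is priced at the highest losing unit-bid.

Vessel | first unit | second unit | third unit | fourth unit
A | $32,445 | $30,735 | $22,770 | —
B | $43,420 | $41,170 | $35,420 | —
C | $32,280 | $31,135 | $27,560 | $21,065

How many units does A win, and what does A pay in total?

A: 1 unit, pays $32,280

All unit-bids, highest first — top 4: 43,420 (B-1), 41,170 (B-2), 35,420 (B-3), 32,445 (A-1)
First bid not allocated: $32,280.
A wins 1 unit(s) at $32,280 each.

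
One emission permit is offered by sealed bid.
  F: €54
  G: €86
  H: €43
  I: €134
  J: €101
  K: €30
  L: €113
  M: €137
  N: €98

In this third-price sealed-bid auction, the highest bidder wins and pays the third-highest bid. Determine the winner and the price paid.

Bids ranked: 137 (M) > 134 (I) > 113 (L) > 101 (J) > 98 (N) > 86 (G) > …
M wins; payment is bid #3 in the ranking = €113.

M pays €113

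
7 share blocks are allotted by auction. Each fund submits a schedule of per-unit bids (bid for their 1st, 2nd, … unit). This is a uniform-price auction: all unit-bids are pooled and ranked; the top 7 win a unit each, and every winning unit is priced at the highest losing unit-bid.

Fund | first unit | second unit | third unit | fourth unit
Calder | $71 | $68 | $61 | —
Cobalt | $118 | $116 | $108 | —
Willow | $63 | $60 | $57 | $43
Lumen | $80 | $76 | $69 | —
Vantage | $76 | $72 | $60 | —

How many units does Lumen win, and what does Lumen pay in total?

Lumen: 2 units, pays $142

Pooled unit-bids ranked (top 7): 118 (Cobalt-1), 116 (Cobalt-2), 108 (Cobalt-3), 80 (Lumen-1), 76 (Lumen-2), 76 (Vantage-1), 72 (Vantage-2)
Highest rejected unit-bid = $71.
Lumen wins 2 unit(s) at $71 each.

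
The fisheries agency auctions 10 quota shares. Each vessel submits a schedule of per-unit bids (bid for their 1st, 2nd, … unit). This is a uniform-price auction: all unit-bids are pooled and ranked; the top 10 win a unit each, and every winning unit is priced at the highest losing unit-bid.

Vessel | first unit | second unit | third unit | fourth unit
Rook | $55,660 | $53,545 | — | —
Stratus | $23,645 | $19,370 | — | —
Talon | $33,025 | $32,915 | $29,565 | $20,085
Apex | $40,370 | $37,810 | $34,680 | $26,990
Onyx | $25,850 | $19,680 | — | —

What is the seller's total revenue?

All unit-bids, highest first — top 10: 55,660 (Rook-1), 53,545 (Rook-2), 40,370 (Apex-1), 37,810 (Apex-2), 34,680 (Apex-3), 33,025 (Talon-1), 32,915 (Talon-2), 29,565 (Talon-3), 26,990 (Apex-4), 25,850 (Onyx-1)
The (k+1)-th unit-bid is $23,645.
Allocation: Apex 4, Onyx 1, Rook 2, Talon 3. Every unit priced at $23,645.
Revenue = 10 × 23,645 = $236,450.

Total revenue: $236,450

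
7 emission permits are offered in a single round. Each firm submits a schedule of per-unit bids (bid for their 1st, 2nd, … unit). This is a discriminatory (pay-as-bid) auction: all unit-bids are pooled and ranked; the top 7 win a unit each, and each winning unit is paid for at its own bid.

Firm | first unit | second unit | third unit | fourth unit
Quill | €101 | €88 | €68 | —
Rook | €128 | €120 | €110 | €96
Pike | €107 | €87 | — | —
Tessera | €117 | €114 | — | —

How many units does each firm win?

All unit-bids, highest first — top 7: 128 (Rook-1), 120 (Rook-2), 117 (Tessera-1), 114 (Tessera-2), 110 (Rook-3), 107 (Pike-1), 101 (Quill-1)
Next rejected bid: €96 (not a price — pay-as-bid).
Allocation: Pike 1, Quill 1, Rook 3, Tessera 2.

Pike 1, Quill 1, Rook 3, Tessera 2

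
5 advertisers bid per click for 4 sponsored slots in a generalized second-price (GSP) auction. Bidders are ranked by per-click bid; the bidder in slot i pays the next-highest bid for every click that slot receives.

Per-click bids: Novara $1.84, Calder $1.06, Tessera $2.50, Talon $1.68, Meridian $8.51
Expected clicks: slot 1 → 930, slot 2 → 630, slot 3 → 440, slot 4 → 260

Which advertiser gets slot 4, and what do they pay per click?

Talon; $1.06 per click

Per-click bids in order: $8.51 (Meridian) > $2.50 (Tessera) > $1.84 (Novara) > $1.68 (Talon) > $1.06 (Calder)
Slot 4 goes to the fourth-ranked bidder, Talon, who pays the next bid down: $1.06/click.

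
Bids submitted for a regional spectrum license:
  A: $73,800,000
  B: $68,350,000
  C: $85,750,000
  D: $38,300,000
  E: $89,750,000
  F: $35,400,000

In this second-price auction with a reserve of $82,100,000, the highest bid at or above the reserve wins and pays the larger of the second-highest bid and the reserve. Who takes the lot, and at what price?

E pays $85,750,000

Second-price auction with a reserve of $82,100,000: the highest bid at or above the reserve wins and pays the larger of the second-highest bid and the reserve.
Bids in order: 89,750,000 (E) > 85,750,000 (C) > 73,800,000 (A) > 68,350,000 (B) > 38,300,000 (D) > 35,400,000 (F)
Highest eligible bid: E at $89,750,000.
max(second-highest $85,750,000, reserve $82,100,000) = $85,750,000; the reserve does not bind.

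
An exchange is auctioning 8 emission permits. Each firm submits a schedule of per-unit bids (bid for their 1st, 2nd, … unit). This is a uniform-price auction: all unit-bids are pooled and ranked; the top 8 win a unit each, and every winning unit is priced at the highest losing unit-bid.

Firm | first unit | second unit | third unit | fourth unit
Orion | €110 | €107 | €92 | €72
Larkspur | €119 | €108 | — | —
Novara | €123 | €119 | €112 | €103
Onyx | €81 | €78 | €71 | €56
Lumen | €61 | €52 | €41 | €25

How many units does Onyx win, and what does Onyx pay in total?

Onyx: 0 units, pays €0

Merging the schedules and taking the best 8: 123 (Novara-1), 119 (Larkspur-1), 119 (Novara-2), 112 (Novara-3), 110 (Orion-1), 108 (Larkspur-2), 107 (Orion-2), 103 (Novara-4)
First bid not allocated: €92.
Onyx wins 0 unit(s) at €92 each.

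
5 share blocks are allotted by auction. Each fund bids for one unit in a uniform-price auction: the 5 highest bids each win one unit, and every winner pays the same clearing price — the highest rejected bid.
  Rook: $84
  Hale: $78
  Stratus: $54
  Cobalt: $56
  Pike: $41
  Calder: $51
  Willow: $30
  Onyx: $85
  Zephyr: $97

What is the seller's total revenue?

Sorting: 97 (Zephyr), 85 (Onyx), 84 (Rook), 78 (Hale), 56 (Cobalt), 54 (Stratus), 51 (Calder), …
The 5 highest are Zephyr, Onyx, Rook, Hale, Cobalt.
Clearing price = highest rejected bid = $54.
Total revenue = 5 × $54 = $270.

Total revenue: $270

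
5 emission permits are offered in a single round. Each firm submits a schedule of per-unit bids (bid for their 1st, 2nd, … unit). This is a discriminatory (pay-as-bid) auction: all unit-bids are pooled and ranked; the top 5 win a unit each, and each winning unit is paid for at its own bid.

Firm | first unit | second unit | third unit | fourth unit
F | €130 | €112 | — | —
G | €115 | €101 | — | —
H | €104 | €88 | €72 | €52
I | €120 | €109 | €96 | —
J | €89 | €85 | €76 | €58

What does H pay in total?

H pays €0

Pooled unit-bids ranked (top 5): 130 (F-1), 120 (I-1), 115 (G-1), 112 (F-2), 109 (I-2)
Next rejected bid: €104 (not a price — pay-as-bid).
H wins no units.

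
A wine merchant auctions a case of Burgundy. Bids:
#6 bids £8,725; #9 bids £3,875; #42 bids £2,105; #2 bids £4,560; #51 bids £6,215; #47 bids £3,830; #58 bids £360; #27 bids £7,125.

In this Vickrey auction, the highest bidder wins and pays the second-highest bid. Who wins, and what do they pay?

Rule: the highest bidder wins and pays the second-highest bid.
Bids ranked: 8,725 (#6) > 7,125 (#27) > 6,215 (#51) > 4,560 (#2) > 3,875 (#9) > 3,830 (#47) > …
#6 is highest; pays the second-highest bid, £7,125.

#6 pays £7,125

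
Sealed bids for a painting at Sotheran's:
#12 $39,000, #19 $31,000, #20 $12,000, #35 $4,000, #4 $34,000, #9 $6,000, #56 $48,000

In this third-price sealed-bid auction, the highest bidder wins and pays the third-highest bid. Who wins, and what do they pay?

Bids in order: 48,000 (#56) > 39,000 (#12) > 34,000 (#4) > 31,000 (#19) > 12,000 (#20) > 6,000 (#9) > …
#56 is highest; pays the third-highest bid, $34,000.

#56 pays $34,000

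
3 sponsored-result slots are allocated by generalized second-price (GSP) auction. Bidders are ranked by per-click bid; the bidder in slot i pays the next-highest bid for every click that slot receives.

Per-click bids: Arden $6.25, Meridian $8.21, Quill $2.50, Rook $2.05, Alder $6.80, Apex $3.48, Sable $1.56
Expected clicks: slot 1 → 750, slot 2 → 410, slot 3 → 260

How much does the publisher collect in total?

Total revenue: $8567.30

Per-click bids in order: $8.21 (Meridian) > $6.80 (Alder) > $6.25 (Arden) > $3.48 (Apex) > …
Slot 1: Meridian pays $6.80 × 750 = $5100.00
Slot 2: Alder pays $6.25 × 410 = $2562.50
Slot 3: Arden pays $3.48 × 260 = $904.80
Total = $8567.30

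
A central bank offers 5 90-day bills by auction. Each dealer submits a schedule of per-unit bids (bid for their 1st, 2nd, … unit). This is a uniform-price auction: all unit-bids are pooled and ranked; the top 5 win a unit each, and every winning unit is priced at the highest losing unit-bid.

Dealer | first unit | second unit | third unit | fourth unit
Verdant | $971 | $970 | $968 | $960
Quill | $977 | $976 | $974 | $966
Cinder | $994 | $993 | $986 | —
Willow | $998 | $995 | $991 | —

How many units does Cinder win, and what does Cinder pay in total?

Pooled unit-bids ranked (top 5): 998 (Willow-1), 995 (Willow-2), 994 (Cinder-1), 993 (Cinder-2), 991 (Willow-3)
The (k+1)-th unit-bid is $986.
Cinder wins 2 unit(s) at $986 each.

Cinder: 2 units, pays $1,972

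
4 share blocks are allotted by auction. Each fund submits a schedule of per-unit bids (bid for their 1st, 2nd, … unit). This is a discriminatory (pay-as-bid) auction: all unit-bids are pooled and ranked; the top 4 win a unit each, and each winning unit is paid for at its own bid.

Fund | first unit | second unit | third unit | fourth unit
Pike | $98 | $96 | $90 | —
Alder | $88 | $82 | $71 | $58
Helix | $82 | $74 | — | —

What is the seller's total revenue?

All unit-bids, highest first — top 4: 98 (Pike-1), 96 (Pike-2), 90 (Pike-3), 88 (Alder-1)
Next rejected bid: $82 (not a price — pay-as-bid).
Each winning unit pays its own bid.
Revenue = 98 + 96 + 90 + 88 = $372.

Total revenue: $372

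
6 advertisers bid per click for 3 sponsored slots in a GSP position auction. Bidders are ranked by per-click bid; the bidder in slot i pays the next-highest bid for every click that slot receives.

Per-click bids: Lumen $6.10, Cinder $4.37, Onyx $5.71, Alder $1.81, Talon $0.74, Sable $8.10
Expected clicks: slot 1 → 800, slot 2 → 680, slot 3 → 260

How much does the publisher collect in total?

Ranked by bid: $8.10 (Sable) > $6.10 (Lumen) > $5.71 (Onyx) > $4.37 (Cinder) > …
Slot 1: Sable pays $6.10 × 800 = $4880.00
Slot 2: Lumen pays $5.71 × 680 = $3882.80
Slot 3: Onyx pays $4.37 × 260 = $1136.20
Total = $9899.00

Total revenue: $9899.00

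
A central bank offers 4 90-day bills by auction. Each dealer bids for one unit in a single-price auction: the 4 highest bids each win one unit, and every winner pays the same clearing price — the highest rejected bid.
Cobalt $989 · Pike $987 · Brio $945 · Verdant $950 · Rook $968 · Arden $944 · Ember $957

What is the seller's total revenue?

Total revenue: $3,800

Bids ranked high→low: 989 (Cobalt), 987 (Pike), 968 (Rook), 957 (Ember), 950 (Verdant), 945 (Brio), …
Top 4: Cobalt, Pike, Rook, Ember.
Highest unsuccessful bid: $950 → clearing price.
Total revenue = 4 × $950 = $3,800.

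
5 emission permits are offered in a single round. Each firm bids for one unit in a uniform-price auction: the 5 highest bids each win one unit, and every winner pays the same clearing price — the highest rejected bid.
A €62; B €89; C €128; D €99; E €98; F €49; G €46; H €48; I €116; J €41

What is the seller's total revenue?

Total revenue: €310

Bids ranked high→low: 128 (C), 116 (I), 99 (D), 98 (E), 89 (B), 62 (A), 49 (F), …
Top 5: C, I, D, E, B.
First losing bid is A's €62, which sets the uniform price.
Total revenue = 5 × €62 = €310.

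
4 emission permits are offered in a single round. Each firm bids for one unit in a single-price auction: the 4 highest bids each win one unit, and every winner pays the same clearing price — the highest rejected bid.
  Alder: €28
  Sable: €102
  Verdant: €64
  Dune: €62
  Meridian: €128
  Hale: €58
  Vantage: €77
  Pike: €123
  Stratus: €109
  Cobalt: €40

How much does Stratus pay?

Stratus pays €77

Ordering the bids: 128 (Meridian), 123 (Pike), 109 (Stratus), 102 (Sable), 77 (Vantage), 64 (Verdant), …
The 4 highest are Meridian, Pike, Stratus, Sable.
First losing bid is Vantage's €77, which sets the uniform price.
Stratus wins → pays €77.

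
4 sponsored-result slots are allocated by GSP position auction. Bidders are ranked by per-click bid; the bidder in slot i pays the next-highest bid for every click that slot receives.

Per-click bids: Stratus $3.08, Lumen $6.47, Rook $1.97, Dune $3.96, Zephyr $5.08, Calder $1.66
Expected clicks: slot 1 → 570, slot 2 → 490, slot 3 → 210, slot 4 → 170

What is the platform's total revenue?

Total revenue: $5817.70

Sorting advertisers: $6.47 (Lumen) > $5.08 (Zephyr) > $3.96 (Dune) > $3.08 (Stratus) > $1.97 (Rook) > …
Slot 1: Lumen pays $5.08 × 570 = $2895.60
Slot 2: Zephyr pays $3.96 × 490 = $1940.40
Slot 3: Dune pays $3.08 × 210 = $646.80
Slot 4: Stratus pays $1.97 × 170 = $334.90
Total = $5817.70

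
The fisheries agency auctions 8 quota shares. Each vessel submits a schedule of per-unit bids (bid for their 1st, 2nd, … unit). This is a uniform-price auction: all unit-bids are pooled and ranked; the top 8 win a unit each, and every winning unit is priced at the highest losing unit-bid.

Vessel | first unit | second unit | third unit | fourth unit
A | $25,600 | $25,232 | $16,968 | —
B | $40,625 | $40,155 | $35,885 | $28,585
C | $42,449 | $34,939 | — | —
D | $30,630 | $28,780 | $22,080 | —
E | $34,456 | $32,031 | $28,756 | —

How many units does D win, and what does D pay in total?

D: 1 unit, pays $28,780

Pooled unit-bids ranked (top 8): 42,449 (C-1), 40,625 (B-1), 40,155 (B-2), 35,885 (B-3), 34,939 (C-2), 34,456 (E-1), 32,031 (E-2), 30,630 (D-1)
Highest rejected unit-bid = $28,780.
D wins 1 unit(s) at $28,780 each.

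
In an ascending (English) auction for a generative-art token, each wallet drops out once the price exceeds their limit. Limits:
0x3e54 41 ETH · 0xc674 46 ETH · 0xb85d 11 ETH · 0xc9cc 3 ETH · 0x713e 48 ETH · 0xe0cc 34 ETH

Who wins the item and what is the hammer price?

Rule: the price rises until one bidder remains; the winner pays the price at which the last rival dropped out.
Limits ranked: 48 (0x713e) > 46 (0xc674) > 41 (0x3e54) > 34 (0xe0cc) > 11 (0xb85d) > 3 (0xc9cc)
Bidding ends when 0xc674 exits at 46 ETH; 0x713e takes it.

0x713e wins at 46 ETH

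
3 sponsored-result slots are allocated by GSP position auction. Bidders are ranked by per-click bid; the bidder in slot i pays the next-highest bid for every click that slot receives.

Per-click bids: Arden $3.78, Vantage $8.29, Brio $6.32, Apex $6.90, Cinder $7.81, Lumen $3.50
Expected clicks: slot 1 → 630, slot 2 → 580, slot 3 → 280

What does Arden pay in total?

Per-click bids in order: $8.29 (Vantage) > $7.81 (Cinder) > $6.90 (Apex) > $6.32 (Brio) > …
Arden ranks below slot 3 → no slot, pays nothing.

Arden pays $0.00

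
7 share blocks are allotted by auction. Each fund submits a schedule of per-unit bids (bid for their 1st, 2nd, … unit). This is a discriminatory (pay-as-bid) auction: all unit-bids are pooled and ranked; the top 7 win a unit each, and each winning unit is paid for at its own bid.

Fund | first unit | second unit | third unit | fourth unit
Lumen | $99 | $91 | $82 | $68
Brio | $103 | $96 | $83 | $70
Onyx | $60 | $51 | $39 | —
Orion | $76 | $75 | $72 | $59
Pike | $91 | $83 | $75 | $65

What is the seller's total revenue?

Merging the schedules and taking the best 7: 103 (Brio-1), 99 (Lumen-1), 96 (Brio-2), 91 (Lumen-2), 91 (Pike-1), 83 (Brio-3), 83 (Pike-2)
Next rejected bid: $82 (not a price — pay-as-bid).
Each winning unit pays its own bid.
Revenue = 103 + 99 + 96 + 91 + 91 + 83 + 83 = $646.

Total revenue: $646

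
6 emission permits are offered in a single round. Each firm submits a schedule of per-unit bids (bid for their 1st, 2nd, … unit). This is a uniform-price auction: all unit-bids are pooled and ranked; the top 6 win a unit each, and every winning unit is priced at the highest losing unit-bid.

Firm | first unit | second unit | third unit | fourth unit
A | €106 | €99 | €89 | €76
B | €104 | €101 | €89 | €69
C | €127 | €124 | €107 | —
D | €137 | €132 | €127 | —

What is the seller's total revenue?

Total revenue: €636

Merging the schedules and taking the best 6: 137 (D-1), 132 (D-2), 127 (C-1), 127 (D-3), 124 (C-2), 107 (C-3)
The (k+1)-th unit-bid is €106.
Allocation: C 3, D 3. Every unit priced at €106.
Revenue = 6 × 106 = €636.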